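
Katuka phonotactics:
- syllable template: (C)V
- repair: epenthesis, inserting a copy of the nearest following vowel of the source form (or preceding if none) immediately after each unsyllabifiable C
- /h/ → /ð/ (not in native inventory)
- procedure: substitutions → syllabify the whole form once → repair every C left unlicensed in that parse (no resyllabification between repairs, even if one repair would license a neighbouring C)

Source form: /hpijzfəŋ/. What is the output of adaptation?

Substitution: /h/ → /ð/, giving /ðpijzfəŋ/.
The consonants /ð/, /j/, /z/, /ŋ/ cannot be parsed into a legal (C)V syllable (no codas are permitted; onsets are limited to one consonant).
Inserting the epenthetic vowel yields /ð/ → /ði/, /j/ → /jə/, /z/ → /zə/, /ŋ/ → /ŋə/.

ðipijəzəfəŋə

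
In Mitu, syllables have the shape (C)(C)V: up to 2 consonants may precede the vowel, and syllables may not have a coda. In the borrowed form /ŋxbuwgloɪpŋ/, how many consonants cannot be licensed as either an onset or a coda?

Under (C)(C)V, the unsyllabifiable consonants are /ŋ/, /w/, /p/, /ŋ/ (no codas are permitted; onsets may contain at most 2 consonants).

4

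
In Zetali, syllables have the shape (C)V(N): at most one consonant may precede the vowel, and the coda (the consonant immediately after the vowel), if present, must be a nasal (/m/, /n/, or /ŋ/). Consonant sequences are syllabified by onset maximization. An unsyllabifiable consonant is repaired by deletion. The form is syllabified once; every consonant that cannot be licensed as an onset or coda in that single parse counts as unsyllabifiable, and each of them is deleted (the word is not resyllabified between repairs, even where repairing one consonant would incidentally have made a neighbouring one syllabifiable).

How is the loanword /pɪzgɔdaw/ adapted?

pɪgɔda

Syllabifying with onset maximization leaves /z/, /w/ stranded (only a nasal (/m/, /n/, or /ŋ/) is licensed in coda position; onsets are limited to one consonant).
Deletion applies to /z/, /w/.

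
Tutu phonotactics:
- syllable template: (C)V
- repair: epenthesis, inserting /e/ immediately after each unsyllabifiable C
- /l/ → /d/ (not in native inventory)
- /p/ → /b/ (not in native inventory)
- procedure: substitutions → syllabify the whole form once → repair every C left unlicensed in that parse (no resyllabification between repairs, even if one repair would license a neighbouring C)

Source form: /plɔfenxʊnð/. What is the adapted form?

Substitution: /p/ → /b/, /l/ → /d/, giving /bdɔfenxʊnð/.
The consonants /b/, /n/, /n/, /ð/ cannot be parsed into a legal (C)V syllable (no codas are permitted; onsets are limited to one consonant).
Epenthesis after each stranded consonant: /b/ → /be/, /n/ → /ne/, /n/ → /ne/, /ð/ → /ðe/.

bedɔfenexʊneðe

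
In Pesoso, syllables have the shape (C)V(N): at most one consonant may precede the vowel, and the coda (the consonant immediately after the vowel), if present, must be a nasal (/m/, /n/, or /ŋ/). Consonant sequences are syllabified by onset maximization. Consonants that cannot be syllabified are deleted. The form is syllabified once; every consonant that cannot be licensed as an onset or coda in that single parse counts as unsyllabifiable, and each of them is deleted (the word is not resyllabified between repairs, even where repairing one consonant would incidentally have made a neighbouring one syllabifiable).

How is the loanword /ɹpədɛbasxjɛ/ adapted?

Syllabifying with onset maximization leaves /ɹ/, /s/, /x/ stranded (only a nasal (/m/, /n/, or /ŋ/) is licensed in coda position; onsets are limited to one consonant).
Deletion applies to /ɹ/, /s/, /x/.

pədɛbajɛ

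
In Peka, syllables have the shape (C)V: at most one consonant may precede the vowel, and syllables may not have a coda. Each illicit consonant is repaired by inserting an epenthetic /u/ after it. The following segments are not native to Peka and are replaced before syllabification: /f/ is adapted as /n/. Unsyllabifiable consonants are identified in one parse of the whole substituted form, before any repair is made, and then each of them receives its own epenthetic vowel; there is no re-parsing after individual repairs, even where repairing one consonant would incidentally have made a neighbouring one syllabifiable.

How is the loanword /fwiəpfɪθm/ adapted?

nuwiəpunɪθumu

Substitution: /f/ → /n/, giving /nwiəpnɪθm/.
Under (C)V, the unsyllabifiable consonants are /n/, /p/, /θ/, /m/ (no codas are permitted; onsets are limited to one consonant).
Each unlicensed consonant becomes the onset of a new syllable: /n/ → /nu/, /p/ → /pu/, /θ/ → /θu/, /m/ → /mu/.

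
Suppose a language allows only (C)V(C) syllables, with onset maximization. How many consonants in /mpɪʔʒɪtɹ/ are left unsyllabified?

Under (C)V(C), the unsyllabifiable consonants are /m/, /ɹ/ (at most one coda consonant is licensed; onsets are limited to one consonant).

2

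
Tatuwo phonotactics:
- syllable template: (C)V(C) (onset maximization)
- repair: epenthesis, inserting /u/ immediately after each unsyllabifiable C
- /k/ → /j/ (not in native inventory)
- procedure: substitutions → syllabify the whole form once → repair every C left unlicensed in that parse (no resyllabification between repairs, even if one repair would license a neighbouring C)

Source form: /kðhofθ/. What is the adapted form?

Substitution: /k/ → /j/, giving /jðhofθ/.
Syllabifying with onset maximization leaves /j/, /ð/, /θ/ stranded (at most one coda consonant is licensed; onsets are limited to one consonant).
Each unlicensed consonant becomes the onset of a new syllable: /j/ → /ju/, /ð/ → /ðu/, /θ/ → /θu/.

juðuhofθu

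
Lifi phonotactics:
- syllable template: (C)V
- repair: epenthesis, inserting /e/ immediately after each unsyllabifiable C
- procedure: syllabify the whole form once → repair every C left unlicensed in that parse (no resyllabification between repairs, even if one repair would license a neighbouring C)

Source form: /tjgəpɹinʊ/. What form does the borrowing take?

Syllabifying with onset maximization leaves /t/, /j/, /p/ stranded (no codas are permitted; onsets are limited to one consonant).
Inserting the epenthetic vowel yields /t/ → /te/, /j/ → /je/, /p/ → /pe/.

tejegəpeɹinʊ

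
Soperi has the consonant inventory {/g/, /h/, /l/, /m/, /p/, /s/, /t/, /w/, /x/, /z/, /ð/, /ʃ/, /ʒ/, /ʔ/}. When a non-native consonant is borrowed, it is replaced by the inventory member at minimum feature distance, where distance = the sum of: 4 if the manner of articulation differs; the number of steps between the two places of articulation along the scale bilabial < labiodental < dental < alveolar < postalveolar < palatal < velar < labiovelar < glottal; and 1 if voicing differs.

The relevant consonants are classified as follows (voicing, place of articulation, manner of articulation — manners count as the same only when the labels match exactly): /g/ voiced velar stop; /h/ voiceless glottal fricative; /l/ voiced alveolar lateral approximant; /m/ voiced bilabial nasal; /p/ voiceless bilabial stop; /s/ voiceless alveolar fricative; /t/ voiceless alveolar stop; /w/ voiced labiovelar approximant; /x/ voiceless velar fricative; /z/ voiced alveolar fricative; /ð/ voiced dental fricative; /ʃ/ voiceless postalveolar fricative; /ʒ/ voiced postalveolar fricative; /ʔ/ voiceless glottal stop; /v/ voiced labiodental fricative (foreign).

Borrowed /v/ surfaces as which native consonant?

/ð/ is closest: same manner (fricative), place distance 1 (labiodental→dental), same voicing; total 1. Next closest is /z/ at distance 2.

ð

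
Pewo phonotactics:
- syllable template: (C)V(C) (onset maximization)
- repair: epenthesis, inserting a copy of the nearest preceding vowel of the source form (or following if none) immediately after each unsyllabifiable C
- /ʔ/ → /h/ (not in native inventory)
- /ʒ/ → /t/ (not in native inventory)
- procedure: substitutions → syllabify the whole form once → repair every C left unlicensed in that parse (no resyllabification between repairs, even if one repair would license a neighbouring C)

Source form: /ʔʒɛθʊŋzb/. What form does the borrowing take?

Substitution: /ʔ/ → /h/, /ʒ/ → /t/, giving /htɛθʊŋzb/.
Syllabifying with onset maximization leaves /h/, /z/, /b/ stranded (at most one coda consonant is licensed; onsets are limited to one consonant).
Each unlicensed consonant becomes the onset of a new syllable: /h/ → /hɛ/, /z/ → /zʊ/, /b/ → /bʊ/.

hɛtɛθʊŋzʊbʊ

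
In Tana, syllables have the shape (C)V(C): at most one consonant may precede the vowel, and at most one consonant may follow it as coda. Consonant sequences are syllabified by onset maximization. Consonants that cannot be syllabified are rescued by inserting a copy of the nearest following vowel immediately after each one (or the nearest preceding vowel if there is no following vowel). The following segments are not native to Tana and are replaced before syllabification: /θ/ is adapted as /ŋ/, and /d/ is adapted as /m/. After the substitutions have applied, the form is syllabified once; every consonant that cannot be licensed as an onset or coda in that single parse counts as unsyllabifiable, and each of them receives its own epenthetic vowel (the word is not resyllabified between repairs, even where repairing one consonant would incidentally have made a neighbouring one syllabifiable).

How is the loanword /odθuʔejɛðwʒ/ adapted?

Substitution: /d/ → /m/, /θ/ → /ŋ/, giving /omŋuʔejɛðwʒ/.
The consonants /w/, /ʒ/ cannot be parsed into a legal (C)V(C) syllable (at most one coda consonant is licensed; onsets are limited to one consonant).
Inserting the epenthetic vowel yields /w/ → /wɛ/, /ʒ/ → /ʒɛ/.

omŋuʔejɛðwɛʒɛ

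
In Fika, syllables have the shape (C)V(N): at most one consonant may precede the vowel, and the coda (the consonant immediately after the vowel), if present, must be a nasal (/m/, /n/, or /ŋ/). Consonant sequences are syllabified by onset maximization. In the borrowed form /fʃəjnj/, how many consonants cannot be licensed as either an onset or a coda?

Under (C)V(N), the unsyllabifiable consonants are /f/, /j/, /n/, /j/ (only a nasal (/m/, /n/, or /ŋ/) is licensed in coda position; onsets are limited to one consonant).

4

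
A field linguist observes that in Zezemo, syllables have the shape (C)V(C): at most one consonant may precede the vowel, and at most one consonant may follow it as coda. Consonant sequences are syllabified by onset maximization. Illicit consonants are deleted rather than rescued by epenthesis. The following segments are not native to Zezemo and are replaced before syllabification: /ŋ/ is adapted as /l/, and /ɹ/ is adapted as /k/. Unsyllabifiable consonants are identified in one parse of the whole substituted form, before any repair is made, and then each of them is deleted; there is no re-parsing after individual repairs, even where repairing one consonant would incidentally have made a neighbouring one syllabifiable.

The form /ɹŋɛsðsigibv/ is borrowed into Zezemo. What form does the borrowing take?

Substitution: /ɹ/ → /k/, /ŋ/ → /l/, giving /klɛsðsigibv/.
Syllabifying with onset maximization leaves /k/, /ð/, /v/ stranded (at most one coda consonant is licensed; onsets are limited to one consonant).
Each unlicensed consonant is deleted: /k/, /ð/, /v/.

lɛssigib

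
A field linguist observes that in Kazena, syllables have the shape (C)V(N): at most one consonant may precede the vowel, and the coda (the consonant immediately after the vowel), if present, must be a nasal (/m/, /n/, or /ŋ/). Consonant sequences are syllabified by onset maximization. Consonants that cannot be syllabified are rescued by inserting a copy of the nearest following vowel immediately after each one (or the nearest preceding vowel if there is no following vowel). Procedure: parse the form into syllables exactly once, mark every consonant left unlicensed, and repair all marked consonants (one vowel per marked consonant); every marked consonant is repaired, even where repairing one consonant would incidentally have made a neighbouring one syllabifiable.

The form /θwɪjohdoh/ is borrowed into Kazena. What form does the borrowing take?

Syllabifying with onset maximization leaves /θ/, /h/, /h/ stranded (only a nasal (/m/, /n/, or /ŋ/) is licensed in coda position; onsets are limited to one consonant).
Each unlicensed consonant becomes the onset of a new syllable: /θ/ → /θɪ/, /h/ → /ho/, /h/ → /ho/.

θɪwɪjohodoho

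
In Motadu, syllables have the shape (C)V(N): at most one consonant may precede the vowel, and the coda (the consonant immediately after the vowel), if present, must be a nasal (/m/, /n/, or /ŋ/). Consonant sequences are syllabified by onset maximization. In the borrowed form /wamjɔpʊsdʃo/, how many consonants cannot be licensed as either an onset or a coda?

The consonants /s/, /d/ cannot be parsed into a legal (C)V(N) syllable (only a nasal (/m/, /n/, or /ŋ/) is licensed in coda position; onsets are limited to one consonant).

2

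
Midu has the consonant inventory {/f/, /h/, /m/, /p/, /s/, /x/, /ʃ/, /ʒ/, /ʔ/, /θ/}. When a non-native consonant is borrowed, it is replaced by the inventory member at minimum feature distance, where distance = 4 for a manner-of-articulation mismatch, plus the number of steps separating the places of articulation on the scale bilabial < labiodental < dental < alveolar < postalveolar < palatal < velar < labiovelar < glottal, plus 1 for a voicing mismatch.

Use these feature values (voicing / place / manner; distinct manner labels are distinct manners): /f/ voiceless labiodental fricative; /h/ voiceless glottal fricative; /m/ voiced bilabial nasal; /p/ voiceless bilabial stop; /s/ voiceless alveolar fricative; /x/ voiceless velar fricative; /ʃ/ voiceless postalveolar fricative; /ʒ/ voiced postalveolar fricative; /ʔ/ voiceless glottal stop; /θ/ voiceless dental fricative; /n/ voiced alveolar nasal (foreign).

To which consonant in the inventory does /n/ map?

m

/m/ is closest: same manner (nasal), place distance 3 (alveolar→bilabial), same voicing; total 3. Next closest is /s/ at distance 5.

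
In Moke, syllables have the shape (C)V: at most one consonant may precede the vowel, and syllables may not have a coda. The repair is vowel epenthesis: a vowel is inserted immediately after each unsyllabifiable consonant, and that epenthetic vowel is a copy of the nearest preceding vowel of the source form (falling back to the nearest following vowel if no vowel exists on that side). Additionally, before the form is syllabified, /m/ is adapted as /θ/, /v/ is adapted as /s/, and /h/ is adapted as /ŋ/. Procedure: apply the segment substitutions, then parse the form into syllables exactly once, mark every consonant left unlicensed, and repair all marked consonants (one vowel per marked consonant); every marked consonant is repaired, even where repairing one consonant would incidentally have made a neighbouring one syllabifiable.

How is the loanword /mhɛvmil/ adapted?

θɛŋɛsɛθili

Substitution: /m/ → /θ/, /h/ → /ŋ/, /v/ → /s/, giving /θŋɛsθil/.
Syllabifying with onset maximization leaves /θ/, /s/, /l/ stranded (no codas are permitted; onsets are limited to one consonant).
Inserting the epenthetic vowel yields /θ/ → /θɛ/, /s/ → /sɛ/, /l/ → /li/.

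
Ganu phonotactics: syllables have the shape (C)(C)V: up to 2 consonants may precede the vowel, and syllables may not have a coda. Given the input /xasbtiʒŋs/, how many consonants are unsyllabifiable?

Syllabifying with onset maximization leaves /s/, /ʒ/, /ŋ/, /s/ stranded (no codas are permitted; onsets may contain at most 2 consonants).

4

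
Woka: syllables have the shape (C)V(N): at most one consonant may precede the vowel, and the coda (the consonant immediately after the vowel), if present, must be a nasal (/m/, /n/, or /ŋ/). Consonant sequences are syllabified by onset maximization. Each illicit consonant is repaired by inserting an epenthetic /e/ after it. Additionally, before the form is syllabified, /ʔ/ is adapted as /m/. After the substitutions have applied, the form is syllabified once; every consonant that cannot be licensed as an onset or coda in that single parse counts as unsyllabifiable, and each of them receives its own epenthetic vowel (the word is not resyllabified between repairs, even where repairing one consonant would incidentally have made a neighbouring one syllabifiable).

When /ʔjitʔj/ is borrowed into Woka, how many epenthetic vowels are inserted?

After substitution the input is /mjitmj/.
The unsyllabifiable consonants are /m/, /t/, /m/, /j/; each receives one epenthetic vowel.

4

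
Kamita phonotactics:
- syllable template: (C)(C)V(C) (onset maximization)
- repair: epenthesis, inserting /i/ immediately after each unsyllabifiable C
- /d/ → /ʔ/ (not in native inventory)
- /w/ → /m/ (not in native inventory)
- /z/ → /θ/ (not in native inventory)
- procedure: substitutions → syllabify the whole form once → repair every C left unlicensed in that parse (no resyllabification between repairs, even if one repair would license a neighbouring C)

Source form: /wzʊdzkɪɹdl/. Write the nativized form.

Substitution: /w/ → /m/, /z/ → /θ/, /d/ → /ʔ/, giving /mθʊʔθkɪɹʔl/.
Syllabifying with onset maximization leaves /ʔ/, /l/ stranded (at most one coda consonant is licensed; onsets may contain at most 2 consonants).
Inserting the epenthetic vowel yields /ʔ/ → /ʔi/, /l/ → /li/.

mθʊʔθkɪɹʔili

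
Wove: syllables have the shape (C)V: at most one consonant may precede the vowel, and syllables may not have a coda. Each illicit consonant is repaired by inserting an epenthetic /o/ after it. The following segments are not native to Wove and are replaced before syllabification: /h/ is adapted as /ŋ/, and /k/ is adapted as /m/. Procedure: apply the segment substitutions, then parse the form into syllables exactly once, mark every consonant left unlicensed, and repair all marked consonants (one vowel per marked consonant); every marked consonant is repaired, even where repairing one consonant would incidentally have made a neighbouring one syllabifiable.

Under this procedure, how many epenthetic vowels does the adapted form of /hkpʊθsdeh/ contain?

After substitution the input is /ŋmpʊθsdeŋ/.
The unsyllabifiable consonants are /ŋ/, /m/, /θ/, /s/, /ŋ/; each receives one epenthetic vowel.

5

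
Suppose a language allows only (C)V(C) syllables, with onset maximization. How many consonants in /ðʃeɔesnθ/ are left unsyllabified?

Syllabifying with onset maximization leaves /ð/, /n/, /θ/ stranded (at most one coda consonant is licensed; onsets are limited to one consonant).

3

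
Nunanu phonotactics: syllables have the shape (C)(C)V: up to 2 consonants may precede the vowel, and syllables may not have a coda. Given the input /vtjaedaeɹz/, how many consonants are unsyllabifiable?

3

Syllabifying with onset maximization leaves /v/, /ɹ/, /z/ stranded (no codas are permitted; onsets may contain at most 2 consonants).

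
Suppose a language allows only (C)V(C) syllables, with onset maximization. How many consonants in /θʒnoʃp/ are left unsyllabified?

Syllabifying with onset maximization leaves /θ/, /ʒ/, /p/ stranded (at most one coda consonant is licensed; onsets are limited to one consonant).

3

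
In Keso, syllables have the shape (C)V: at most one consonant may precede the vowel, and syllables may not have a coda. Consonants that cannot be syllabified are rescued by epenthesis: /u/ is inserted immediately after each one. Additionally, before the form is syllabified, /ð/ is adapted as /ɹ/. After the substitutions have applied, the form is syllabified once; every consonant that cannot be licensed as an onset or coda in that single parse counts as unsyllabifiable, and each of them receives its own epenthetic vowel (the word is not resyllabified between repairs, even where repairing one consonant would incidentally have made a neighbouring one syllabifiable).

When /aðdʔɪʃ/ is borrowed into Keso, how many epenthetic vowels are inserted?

After substitution the input is /aɹdʔɪʃ/.
The unsyllabifiable consonants are /ɹ/, /d/, /ʃ/; each receives one epenthetic vowel.

3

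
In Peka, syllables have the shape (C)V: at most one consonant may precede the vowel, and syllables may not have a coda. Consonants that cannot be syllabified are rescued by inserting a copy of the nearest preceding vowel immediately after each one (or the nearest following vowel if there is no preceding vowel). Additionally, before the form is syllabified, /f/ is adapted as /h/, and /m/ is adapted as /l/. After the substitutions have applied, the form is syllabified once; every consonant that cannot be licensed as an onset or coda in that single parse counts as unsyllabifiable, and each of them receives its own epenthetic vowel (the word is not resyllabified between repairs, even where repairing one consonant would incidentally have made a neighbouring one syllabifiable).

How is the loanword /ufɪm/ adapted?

uhɪlɪ

Substitution: /f/ → /h/, /m/ → /l/, giving /uhɪl/.
Under (C)V, the unsyllabifiable consonants are /l/ (no codas are permitted; onsets are limited to one consonant).
Inserting the epenthetic vowel yields /l/ → /lɪ/.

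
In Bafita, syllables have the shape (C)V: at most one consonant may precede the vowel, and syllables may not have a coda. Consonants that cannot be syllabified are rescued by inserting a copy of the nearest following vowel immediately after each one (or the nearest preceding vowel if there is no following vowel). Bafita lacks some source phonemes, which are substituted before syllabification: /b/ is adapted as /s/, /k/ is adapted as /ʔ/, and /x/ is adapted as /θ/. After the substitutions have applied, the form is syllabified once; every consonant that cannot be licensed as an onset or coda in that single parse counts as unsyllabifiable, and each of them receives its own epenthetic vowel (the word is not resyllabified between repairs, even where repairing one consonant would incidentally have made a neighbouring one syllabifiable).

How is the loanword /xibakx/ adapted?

θisaʔaθa

Substitution: /x/ → /θ/, /b/ → /s/, /k/ → /ʔ/, giving /θisaʔθ/.
The consonants /ʔ/, /θ/ cannot be parsed into a legal (C)V syllable (no codas are permitted; onsets are limited to one consonant).
Each unlicensed consonant becomes the onset of a new syllable: /ʔ/ → /ʔa/, /θ/ → /θa/.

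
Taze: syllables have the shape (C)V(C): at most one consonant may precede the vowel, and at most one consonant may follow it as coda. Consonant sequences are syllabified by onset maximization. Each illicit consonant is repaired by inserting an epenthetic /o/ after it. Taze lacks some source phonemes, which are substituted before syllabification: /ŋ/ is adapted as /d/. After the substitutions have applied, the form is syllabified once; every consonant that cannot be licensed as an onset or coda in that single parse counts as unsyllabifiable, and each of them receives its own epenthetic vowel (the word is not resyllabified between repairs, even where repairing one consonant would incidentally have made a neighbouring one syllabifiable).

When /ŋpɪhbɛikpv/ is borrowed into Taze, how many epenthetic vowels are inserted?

3

After substitution the input is /dpɪhbɛikpv/.
The unsyllabifiable consonants are /d/, /p/, /v/; each receives one epenthetic vowel.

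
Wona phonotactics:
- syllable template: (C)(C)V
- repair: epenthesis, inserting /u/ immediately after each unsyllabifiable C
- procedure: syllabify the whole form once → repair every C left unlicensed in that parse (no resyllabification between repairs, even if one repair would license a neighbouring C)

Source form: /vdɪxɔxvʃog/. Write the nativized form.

vdɪxɔxuvʃogu

Under (C)(C)V, the unsyllabifiable consonants are /x/, /g/ (no codas are permitted; onsets may contain at most 2 consonants).
Epenthesis after each stranded consonant: /x/ → /xu/, /g/ → /gu/.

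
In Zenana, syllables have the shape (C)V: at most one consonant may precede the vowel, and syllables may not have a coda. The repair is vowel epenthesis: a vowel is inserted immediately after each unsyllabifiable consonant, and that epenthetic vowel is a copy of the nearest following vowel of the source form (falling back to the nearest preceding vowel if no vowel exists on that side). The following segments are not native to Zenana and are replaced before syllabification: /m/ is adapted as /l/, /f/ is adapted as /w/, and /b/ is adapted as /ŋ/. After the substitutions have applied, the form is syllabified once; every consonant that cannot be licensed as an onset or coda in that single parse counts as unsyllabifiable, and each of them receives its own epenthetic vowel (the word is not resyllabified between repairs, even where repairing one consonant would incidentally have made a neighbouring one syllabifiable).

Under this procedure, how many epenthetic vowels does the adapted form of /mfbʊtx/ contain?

4

After substitution the input is /lwŋʊtx/.
The unsyllabifiable consonants are /l/, /w/, /t/, /x/; each receives one epenthetic vowel.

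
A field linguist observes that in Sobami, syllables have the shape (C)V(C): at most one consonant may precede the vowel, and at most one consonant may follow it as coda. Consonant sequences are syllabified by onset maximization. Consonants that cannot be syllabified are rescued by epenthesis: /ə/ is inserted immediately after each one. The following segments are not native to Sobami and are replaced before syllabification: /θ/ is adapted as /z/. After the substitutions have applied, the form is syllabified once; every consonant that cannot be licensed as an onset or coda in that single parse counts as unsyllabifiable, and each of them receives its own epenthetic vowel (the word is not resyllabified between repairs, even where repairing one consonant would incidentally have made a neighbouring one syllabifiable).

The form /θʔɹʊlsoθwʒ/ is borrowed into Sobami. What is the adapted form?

Substitution: /θ/ → /z/, giving /zʔɹʊlsozwʒ/.
Under (C)V(C), the unsyllabifiable consonants are /z/, /ʔ/, /w/, /ʒ/ (at most one coda consonant is licensed; onsets are limited to one consonant).
Inserting the epenthetic vowel yields /z/ → /zə/, /ʔ/ → /ʔə/, /w/ → /wə/, /ʒ/ → /ʒə/.

zəʔəɹʊlsozwəʒə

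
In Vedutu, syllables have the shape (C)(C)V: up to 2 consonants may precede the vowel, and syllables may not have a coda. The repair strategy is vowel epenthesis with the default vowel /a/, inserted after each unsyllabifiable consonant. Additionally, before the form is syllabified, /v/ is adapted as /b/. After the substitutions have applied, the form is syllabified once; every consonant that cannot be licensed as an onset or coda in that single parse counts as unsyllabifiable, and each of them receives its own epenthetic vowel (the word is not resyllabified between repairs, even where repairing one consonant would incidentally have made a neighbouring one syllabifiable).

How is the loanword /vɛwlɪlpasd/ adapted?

Substitution: /v/ → /b/, giving /bɛwlɪlpasd/.
Under (C)(C)V, the unsyllabifiable consonants are /s/, /d/ (no codas are permitted; onsets may contain at most 2 consonants).
Epenthesis after each stranded consonant: /s/ → /sa/, /d/ → /da/.

bɛwlɪlpasada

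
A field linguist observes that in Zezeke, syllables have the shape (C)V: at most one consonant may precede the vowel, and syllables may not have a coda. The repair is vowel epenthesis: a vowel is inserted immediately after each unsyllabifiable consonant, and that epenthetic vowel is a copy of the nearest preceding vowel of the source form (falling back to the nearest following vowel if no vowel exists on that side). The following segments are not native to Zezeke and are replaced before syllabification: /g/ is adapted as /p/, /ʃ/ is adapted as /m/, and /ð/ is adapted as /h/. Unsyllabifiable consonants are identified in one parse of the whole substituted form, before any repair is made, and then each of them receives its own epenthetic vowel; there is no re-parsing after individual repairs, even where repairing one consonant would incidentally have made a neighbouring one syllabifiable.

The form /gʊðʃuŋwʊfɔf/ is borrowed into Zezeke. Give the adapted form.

pʊhʊmuŋuwʊfɔfɔ

Substitution: /g/ → /p/, /ð/ → /h/, /ʃ/ → /m/, giving /pʊhmuŋwʊfɔf/.
The consonants /h/, /ŋ/, /f/ cannot be parsed into a legal (C)V syllable (no codas are permitted; onsets are limited to one consonant).
Inserting the epenthetic vowel yields /h/ → /hʊ/, /ŋ/ → /ŋu/, /f/ → /fɔ/.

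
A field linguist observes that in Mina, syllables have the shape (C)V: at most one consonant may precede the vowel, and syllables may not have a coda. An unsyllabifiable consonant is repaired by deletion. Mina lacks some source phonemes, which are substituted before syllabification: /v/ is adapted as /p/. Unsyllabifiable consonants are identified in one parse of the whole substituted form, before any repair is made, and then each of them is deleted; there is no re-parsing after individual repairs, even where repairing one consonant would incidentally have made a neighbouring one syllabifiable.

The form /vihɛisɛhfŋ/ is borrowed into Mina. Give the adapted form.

Substitution: /v/ → /p/, giving /pihɛisɛhfŋ/.
The consonants /h/, /f/, /ŋ/ cannot be parsed into a legal (C)V syllable (no codas are permitted; onsets are limited to one consonant).
Deleting the stranded consonants removes /h/, /f/, /ŋ/.

pihɛisɛ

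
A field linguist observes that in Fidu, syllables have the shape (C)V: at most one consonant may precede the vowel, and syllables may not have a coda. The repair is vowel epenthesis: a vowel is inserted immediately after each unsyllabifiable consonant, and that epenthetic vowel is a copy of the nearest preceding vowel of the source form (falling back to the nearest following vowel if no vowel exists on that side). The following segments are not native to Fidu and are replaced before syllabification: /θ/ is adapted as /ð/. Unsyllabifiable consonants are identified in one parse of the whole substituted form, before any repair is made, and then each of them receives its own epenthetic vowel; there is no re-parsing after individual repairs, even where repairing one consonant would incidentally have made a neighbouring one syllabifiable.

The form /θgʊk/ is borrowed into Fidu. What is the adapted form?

Substitution: /θ/ → /ð/, giving /ðgʊk/.
Syllabifying with onset maximization leaves /ð/, /k/ stranded (no codas are permitted; onsets are limited to one consonant).
Inserting the epenthetic vowel yields /ð/ → /ðʊ/, /k/ → /kʊ/.

ðʊgʊkʊ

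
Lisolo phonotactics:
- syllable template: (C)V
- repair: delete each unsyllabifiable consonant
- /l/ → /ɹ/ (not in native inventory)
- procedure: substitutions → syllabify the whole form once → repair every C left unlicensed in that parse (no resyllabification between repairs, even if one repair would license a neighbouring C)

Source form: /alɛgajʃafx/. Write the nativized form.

Substitution: /l/ → /ɹ/, giving /aɹɛgajʃafx/.
The consonants /j/, /f/, /x/ cannot be parsed into a legal (C)V syllable (no codas are permitted; onsets are limited to one consonant).
Deleting the stranded consonants removes /j/, /f/, /x/.

aɹɛgaʃa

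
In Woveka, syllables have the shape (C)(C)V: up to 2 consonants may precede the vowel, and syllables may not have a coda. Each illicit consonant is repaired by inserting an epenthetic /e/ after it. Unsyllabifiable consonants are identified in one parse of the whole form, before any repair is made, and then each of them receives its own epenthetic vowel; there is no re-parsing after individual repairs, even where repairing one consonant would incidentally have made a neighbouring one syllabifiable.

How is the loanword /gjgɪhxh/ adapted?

gejgɪhexehe

Under (C)(C)V, the unsyllabifiable consonants are /g/, /h/, /x/, /h/ (no codas are permitted; onsets may contain at most 2 consonants).
Inserting the epenthetic vowel yields /g/ → /ge/, /h/ → /he/, /x/ → /xe/, /h/ → /he/.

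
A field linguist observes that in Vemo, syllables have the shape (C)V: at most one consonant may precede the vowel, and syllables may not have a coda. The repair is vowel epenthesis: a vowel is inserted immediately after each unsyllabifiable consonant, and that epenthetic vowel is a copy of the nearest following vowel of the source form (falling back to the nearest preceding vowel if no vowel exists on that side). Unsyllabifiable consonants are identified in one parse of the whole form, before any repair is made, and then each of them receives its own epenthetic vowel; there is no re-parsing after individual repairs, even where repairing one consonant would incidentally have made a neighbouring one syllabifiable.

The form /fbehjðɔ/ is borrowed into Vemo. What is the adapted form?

The consonants /f/, /h/, /j/ cannot be parsed into a legal (C)V syllable (no codas are permitted; onsets are limited to one consonant).
Inserting the epenthetic vowel yields /f/ → /fe/, /h/ → /hɔ/, /j/ → /jɔ/.

febehɔjɔðɔ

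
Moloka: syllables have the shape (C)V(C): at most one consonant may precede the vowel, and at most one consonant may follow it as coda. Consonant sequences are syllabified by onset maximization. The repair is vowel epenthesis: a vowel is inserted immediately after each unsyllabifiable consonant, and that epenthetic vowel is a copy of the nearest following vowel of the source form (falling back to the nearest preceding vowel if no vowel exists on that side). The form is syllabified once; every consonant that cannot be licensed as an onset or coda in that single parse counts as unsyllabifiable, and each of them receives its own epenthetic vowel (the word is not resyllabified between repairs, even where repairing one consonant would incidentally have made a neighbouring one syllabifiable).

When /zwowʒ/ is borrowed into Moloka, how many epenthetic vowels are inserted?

2

The unsyllabifiable consonants are /z/, /ʒ/; each receives one epenthetic vowel.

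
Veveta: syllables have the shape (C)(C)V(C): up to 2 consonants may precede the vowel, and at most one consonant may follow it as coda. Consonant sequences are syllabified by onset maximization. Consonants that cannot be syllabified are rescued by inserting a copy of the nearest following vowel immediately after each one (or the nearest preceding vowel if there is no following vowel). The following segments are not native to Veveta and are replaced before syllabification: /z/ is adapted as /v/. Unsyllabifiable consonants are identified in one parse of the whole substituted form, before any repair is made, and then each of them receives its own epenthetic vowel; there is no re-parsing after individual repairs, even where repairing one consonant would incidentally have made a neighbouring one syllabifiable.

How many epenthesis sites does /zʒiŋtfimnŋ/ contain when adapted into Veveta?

2

After substitution the input is /vʒiŋtfimnŋ/.
The unsyllabifiable consonants are /n/, /ŋ/; each receives one epenthetic vowel.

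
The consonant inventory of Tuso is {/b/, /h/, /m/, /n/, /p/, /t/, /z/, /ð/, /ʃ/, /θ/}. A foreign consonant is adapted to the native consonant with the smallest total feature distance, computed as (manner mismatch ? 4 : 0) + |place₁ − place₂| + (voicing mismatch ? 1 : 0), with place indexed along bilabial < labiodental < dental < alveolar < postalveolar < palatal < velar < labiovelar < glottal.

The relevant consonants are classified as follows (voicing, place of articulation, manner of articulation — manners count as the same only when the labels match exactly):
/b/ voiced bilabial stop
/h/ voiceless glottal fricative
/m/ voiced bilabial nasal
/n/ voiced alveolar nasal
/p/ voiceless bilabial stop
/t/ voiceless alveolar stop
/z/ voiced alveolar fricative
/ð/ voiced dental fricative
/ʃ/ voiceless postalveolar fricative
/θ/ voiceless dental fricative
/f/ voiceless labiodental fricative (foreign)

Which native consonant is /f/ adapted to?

/θ/ is closest: same manner (fricative), place distance 1 (labiodental→dental), same voicing; total 1. Next closest is /ð/ at distance 2.

θ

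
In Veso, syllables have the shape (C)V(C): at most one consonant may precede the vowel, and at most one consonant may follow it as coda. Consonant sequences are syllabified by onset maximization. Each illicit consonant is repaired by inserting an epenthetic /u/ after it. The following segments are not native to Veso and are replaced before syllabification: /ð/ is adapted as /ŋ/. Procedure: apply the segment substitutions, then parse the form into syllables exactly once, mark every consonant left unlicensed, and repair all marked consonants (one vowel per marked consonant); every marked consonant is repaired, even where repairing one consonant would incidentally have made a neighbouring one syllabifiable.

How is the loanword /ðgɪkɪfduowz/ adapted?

ŋugɪkɪfduowzu

Substitution: /ð/ → /ŋ/, giving /ŋgɪkɪfduowz/.
Syllabifying with onset maximization leaves /ŋ/, /z/ stranded (at most one coda consonant is licensed; onsets are limited to one consonant).
Epenthesis after each stranded consonant: /ŋ/ → /ŋu/, /z/ → /zu/.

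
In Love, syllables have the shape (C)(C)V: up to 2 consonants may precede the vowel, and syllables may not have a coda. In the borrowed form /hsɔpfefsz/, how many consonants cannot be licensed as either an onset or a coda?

The consonants /f/, /s/, /z/ cannot be parsed into a legal (C)(C)V syllable (no codas are permitted; onsets may contain at most 2 consonants).

3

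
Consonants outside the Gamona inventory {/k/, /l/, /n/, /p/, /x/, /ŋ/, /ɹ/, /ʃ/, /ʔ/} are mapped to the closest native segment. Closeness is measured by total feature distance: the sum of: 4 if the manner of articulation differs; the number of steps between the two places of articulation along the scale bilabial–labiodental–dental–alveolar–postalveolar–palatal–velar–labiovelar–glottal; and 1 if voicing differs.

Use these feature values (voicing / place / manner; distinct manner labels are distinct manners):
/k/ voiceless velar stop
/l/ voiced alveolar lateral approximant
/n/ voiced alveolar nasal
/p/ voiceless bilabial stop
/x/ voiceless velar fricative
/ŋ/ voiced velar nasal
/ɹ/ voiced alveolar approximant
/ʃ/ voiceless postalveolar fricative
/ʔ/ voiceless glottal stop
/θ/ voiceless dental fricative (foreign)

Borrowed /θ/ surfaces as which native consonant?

ʃ

/ʃ/ is closest: same manner (fricative), place distance 2 (dental→postalveolar), same voicing; total 2. Next closest is /x/ at distance 4.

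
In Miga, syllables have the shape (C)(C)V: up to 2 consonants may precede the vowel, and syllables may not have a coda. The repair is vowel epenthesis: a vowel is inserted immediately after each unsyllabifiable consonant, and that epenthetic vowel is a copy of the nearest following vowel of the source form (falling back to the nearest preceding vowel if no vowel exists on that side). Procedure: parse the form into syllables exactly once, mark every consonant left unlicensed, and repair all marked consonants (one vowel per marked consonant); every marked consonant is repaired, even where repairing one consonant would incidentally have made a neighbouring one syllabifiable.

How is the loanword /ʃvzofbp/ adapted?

Syllabifying with onset maximization leaves /ʃ/, /f/, /b/, /p/ stranded (no codas are permitted; onsets may contain at most 2 consonants).
Each unlicensed consonant becomes the onset of a new syllable: /ʃ/ → /ʃo/, /f/ → /fo/, /b/ → /bo/, /p/ → /po/.

ʃovzofobopo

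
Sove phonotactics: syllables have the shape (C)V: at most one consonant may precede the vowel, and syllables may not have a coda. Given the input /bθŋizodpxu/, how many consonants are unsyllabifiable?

4

Under (C)V, the unsyllabifiable consonants are /b/, /θ/, /d/, /p/ (no codas are permitted; onsets are limited to one consonant).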